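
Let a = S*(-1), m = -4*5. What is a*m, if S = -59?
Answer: -1180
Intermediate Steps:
m = -20
a = 59 (a = -59*(-1) = 59)
a*m = 59*(-20) = -1180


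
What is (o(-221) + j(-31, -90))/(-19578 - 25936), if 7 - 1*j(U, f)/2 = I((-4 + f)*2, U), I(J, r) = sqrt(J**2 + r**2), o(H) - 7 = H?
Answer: 100/22757 + sqrt(36305)/22757 ≈ 0.012767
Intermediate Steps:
o(H) = 7 + H
j(U, f) = 14 - 2*sqrt(U**2 + (-8 + 2*f)**2) (j(U, f) = 14 - 2*sqrt(((-4 + f)*2)**2 + U**2) = 14 - 2*sqrt((-8 + 2*f)**2 + U**2) = 14 - 2*sqrt(U**2 + (-8 + 2*f)**2))
(o(-221) + j(-31, -90))/(-19578 - 25936) = ((7 - 221) + (14 - 2*sqrt((-31)**2 + 4*(-4 - 90)**2)))/(-19578 - 25936) = (-214 + (14 - 2*sqrt(961 + 4*(-94)**2)))/(-45514) = (-214 + (14 - 2*sqrt(961 + 4*8836)))*(-1/45514) = (-214 + (14 - 2*sqrt(961 + 35344)))*(-1/45514) = (-214 + (14 - 2*sqrt(36305)))*(-1/45514) = (-200 - 2*sqrt(36305))*(-1/45514) = 100/22757 + sqrt(36305)/22757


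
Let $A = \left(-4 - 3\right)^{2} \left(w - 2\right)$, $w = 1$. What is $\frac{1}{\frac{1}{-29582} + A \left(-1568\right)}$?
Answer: $\frac{29582}{2272844223} \approx 1.3015 \cdot 10^{-5}$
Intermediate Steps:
$A = -49$ ($A = \left(-4 - 3\right)^{2} \left(1 - 2\right) = \left(-7\right)^{2} \left(-1\right) = 49 \left(-1\right) = -49$)
$\frac{1}{\frac{1}{-29582} + A \left(-1568\right)} = \frac{1}{\frac{1}{-29582} - -76832} = \frac{1}{- \frac{1}{29582} + 76832} = \frac{1}{\frac{2272844223}{29582}} = \frac{29582}{2272844223}$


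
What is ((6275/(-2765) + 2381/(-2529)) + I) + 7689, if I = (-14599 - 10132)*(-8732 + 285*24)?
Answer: 65449766351329/1398537 ≈ 4.6799e+7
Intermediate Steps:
I = 46791052 (I = -24731*(-8732 + 6840) = -24731*(-1892) = 46791052)
((6275/(-2765) + 2381/(-2529)) + I) + 7689 = ((6275/(-2765) + 2381/(-2529)) + 46791052) + 7689 = ((6275*(-1/2765) + 2381*(-1/2529)) + 46791052) + 7689 = ((-1255/553 - 2381/2529) + 46791052) + 7689 = (-4490588/1398537 + 46791052) + 7689 = 65439013000336/1398537 + 7689 = 65449766351329/1398537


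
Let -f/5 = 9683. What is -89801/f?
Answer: 89801/48415 ≈ 1.8548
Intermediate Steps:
f = -48415 (f = -5*9683 = -48415)
-89801/f = -89801/(-48415) = -89801*(-1/48415) = 89801/48415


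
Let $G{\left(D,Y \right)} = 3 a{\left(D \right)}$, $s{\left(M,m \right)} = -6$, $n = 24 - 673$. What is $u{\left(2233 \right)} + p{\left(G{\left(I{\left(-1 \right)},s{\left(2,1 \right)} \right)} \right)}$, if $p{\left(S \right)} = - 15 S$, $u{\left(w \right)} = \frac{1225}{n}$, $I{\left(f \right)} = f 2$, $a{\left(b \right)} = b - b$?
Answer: $- \frac{1225}{649} \approx -1.8875$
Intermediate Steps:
$n = -649$
$a{\left(b \right)} = 0$
$I{\left(f \right)} = 2 f$
$G{\left(D,Y \right)} = 0$ ($G{\left(D,Y \right)} = 3 \cdot 0 = 0$)
$u{\left(w \right)} = - \frac{1225}{649}$ ($u{\left(w \right)} = \frac{1225}{-649} = 1225 \left(- \frac{1}{649}\right) = - \frac{1225}{649}$)
$u{\left(2233 \right)} + p{\left(G{\left(I{\left(-1 \right)},s{\left(2,1 \right)} \right)} \right)} = - \frac{1225}{649} - 0 = - \frac{1225}{649} + 0 = - \frac{1225}{649}$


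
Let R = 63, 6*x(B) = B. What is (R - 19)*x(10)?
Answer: 220/3 ≈ 73.333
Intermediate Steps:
x(B) = B/6
(R - 19)*x(10) = (63 - 19)*((⅙)*10) = 44*(5/3) = 220/3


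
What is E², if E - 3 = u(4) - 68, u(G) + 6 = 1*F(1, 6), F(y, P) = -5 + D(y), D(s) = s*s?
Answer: 5625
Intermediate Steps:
D(s) = s²
F(y, P) = -5 + y²
u(G) = -10 (u(G) = -6 + 1*(-5 + 1²) = -6 + 1*(-5 + 1) = -6 + 1*(-4) = -6 - 4 = -10)
E = -75 (E = 3 + (-10 - 68) = 3 - 78 = -75)
E² = (-75)² = 5625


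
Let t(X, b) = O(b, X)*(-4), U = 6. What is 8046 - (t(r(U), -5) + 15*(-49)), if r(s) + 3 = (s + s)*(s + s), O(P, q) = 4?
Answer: 8797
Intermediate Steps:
r(s) = -3 + 4*s² (r(s) = -3 + (s + s)*(s + s) = -3 + (2*s)*(2*s) = -3 + 4*s²)
t(X, b) = -16 (t(X, b) = 4*(-4) = -16)
8046 - (t(r(U), -5) + 15*(-49)) = 8046 - (-16 + 15*(-49)) = 8046 - (-16 - 735) = 8046 - 1*(-751) = 8046 + 751 = 8797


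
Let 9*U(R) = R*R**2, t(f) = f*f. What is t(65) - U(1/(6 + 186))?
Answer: 269136691199/63700992 ≈ 4225.0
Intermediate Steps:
t(f) = f**2
U(R) = R**3/9 (U(R) = (R*R**2)/9 = R**3/9)
t(65) - U(1/(6 + 186)) = 65**2 - (1/(6 + 186))**3/9 = 4225 - (1/192)**3/9 = 4225 - 1/(9*7077888) = 4225 - 1*1/63700992 = 4225 - 1/63700992 = 269136691199/63700992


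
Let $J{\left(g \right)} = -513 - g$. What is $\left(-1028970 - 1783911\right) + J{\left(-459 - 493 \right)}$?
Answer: $-2812442$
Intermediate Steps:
$\left(-1028970 - 1783911\right) + J{\left(-459 - 493 \right)} = \left(-1028970 - 1783911\right) - \left(54 - 493\right) = -2812881 - -439 = -2812881 + \left(-513 + 952\right) = -2812881 + 439 = -2812442$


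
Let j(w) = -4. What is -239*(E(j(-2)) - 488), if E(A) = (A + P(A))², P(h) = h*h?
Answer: 82216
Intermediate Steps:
P(h) = h²
E(A) = (A + A²)²
-239*(E(j(-2)) - 488) = -239*((-4)²*(1 - 4)² - 488) = -239*(16*(-3)² - 488) = -239*(16*9 - 488) = -239*(144 - 488) = -239*(-344) = 82216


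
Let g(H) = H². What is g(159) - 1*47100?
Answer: -21819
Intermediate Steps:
g(159) - 1*47100 = 159² - 1*47100 = 25281 - 47100 = -21819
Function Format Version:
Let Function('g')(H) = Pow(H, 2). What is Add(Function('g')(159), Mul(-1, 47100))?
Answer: -21819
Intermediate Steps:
Add(Function('g')(159), Mul(-1, 47100)) = Add(Pow(159, 2), Mul(-1, 47100)) = Add(25281, -47100) = -21819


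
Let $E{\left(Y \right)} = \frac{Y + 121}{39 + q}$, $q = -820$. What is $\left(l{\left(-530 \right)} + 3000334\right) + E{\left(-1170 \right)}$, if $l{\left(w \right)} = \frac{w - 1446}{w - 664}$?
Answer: $\frac{1398928127719}{466257} \approx 3.0003 \cdot 10^{6}$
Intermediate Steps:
$E{\left(Y \right)} = - \frac{11}{71} - \frac{Y}{781}$ ($E{\left(Y \right)} = \frac{Y + 121}{39 - 820} = \frac{121 + Y}{-781} = \left(121 + Y\right) \left(- \frac{1}{781}\right) = - \frac{11}{71} - \frac{Y}{781}$)
$l{\left(w \right)} = \frac{-1446 + w}{-664 + w}$
$\left(l{\left(-530 \right)} + 3000334\right) + E{\left(-1170 \right)} = \left(\frac{-1446 - 530}{-664 - 530} + 3000334\right) - - \frac{1049}{781} = \left(\frac{1}{-1194} \left(-1976\right) + 3000334\right) + \left(- \frac{11}{71} + \frac{1170}{781}\right) = \left(\left(- \frac{1}{1194}\right) \left(-1976\right) + 3000334\right) + \frac{1049}{781} = \left(\frac{988}{597} + 3000334\right) + \frac{1049}{781} = \frac{1791200386}{597} + \frac{1049}{781} = \frac{1398928127719}{466257}$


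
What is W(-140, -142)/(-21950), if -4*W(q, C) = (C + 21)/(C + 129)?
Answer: 121/1141400 ≈ 0.00010601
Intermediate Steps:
W(q, C) = -(21 + C)/(4*(129 + C)) (W(q, C) = -(C + 21)/(4*(C + 129)) = -(21 + C)/(4*(129 + C)))
W(-140, -142)/(-21950) = ((-21 - 1*(-142))/(4*(129 - 142)))/(-21950) = ((1/4)*(-21 + 142)/(-13))*(-1/21950) = ((1/4)*(-1/13)*121)*(-1/21950) = -121/52*(-1/21950) = 121/1141400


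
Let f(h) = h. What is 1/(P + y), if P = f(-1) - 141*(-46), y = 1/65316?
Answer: 65316/423574261 ≈ 0.00015420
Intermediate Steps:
y = 1/65316 ≈ 1.5310e-5
P = 6485 (P = -1 - 141*(-46) = -1 + 6486 = 6485)
1/(P + y) = 1/(6485 + 1/65316) = 1/(423574261/65316) = 65316/423574261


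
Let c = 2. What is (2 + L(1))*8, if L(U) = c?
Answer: 32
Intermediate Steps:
L(U) = 2
(2 + L(1))*8 = (2 + 2)*8 = 4*8 = 32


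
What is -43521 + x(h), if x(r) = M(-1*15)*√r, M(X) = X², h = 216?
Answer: -43521 + 1350*√6 ≈ -40214.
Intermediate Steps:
x(r) = 225*√r (x(r) = (-1*15)²*√r = (-15)²*√r = 225*√r)
-43521 + x(h) = -43521 + 225*√216 = -43521 + 225*(6*√6) = -43521 + 1350*√6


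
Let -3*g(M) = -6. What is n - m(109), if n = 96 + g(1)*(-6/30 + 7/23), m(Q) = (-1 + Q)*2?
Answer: -13776/115 ≈ -119.79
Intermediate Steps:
g(M) = 2 (g(M) = -1/3*(-6) = 2)
m(Q) = -2 + 2*Q
n = 11064/115 (n = 96 + 2*(-6/30 + 7/23) = 96 + 2*(-6*1/30 + 7*(1/23)) = 96 + 2*(-1/5 + 7/23) = 96 + 2*(12/115) = 96 + 24/115 = 11064/115 ≈ 96.209)
n - m(109) = 11064/115 - (-2 + 2*109) = 11064/115 - (-2 + 218) = 11064/115 - 1*216 = 11064/115 - 216 = -13776/115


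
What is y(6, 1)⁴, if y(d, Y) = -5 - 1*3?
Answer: 4096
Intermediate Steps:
y(d, Y) = -8 (y(d, Y) = -5 - 3 = -8)
y(6, 1)⁴ = (-8)⁴ = 4096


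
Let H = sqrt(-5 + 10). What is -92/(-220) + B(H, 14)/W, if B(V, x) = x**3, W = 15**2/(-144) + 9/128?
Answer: -19313367/10505 ≈ -1838.5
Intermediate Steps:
W = -191/128 (W = 225*(-1/144) + 9*(1/128) = -25/16 + 9/128 = -191/128 ≈ -1.4922)
H = sqrt(5) ≈ 2.2361
-92/(-220) + B(H, 14)/W = -92/(-220) + 14**3/(-191/128) = -92*(-1/220) + 2744*(-128/191) = 23/55 - 351232/191 = -19313367/10505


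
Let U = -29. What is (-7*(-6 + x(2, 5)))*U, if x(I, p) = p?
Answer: -203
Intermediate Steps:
(-7*(-6 + x(2, 5)))*U = -7*(-6 + 5)*(-29) = -7*(-1)*(-29) = 7*(-29) = -203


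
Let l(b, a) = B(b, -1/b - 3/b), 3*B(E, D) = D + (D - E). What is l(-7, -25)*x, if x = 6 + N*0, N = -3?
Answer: 114/7 ≈ 16.286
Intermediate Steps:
x = 6 (x = 6 - 3*0 = 6 + 0 = 6)
B(E, D) = -E/3 + 2*D/3 (B(E, D) = (D + (D - E))/3 = (-E + 2*D)/3 = -E/3 + 2*D/3)
l(b, a) = -8/(3*b) - b/3 (l(b, a) = -b/3 + 2*(-1/b - 3/b)/3 = -b/3 + 2*(-4/b)/3 = -b/3 - 8/(3*b) = -8/(3*b) - b/3)
l(-7, -25)*x = ((⅓)*(-8 - 1*(-7)²)/(-7))*6 = ((⅓)*(-⅐)*(-8 - 1*49))*6 = ((⅓)*(-⅐)*(-8 - 49))*6 = ((⅓)*(-⅐)*(-57))*6 = (19/7)*6 = 114/7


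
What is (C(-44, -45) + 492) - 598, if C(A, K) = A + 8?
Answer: -142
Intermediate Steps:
C(A, K) = 8 + A
(C(-44, -45) + 492) - 598 = ((8 - 44) + 492) - 598 = (-36 + 492) - 598 = 456 - 598 = -142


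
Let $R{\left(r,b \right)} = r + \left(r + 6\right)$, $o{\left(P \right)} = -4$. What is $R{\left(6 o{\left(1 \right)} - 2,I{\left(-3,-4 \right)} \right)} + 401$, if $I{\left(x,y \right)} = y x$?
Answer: $355$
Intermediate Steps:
$I{\left(x,y \right)} = x y$
$R{\left(r,b \right)} = 6 + 2 r$ ($R{\left(r,b \right)} = r + \left(6 + r\right) = 6 + 2 r$)
$R{\left(6 o{\left(1 \right)} - 2,I{\left(-3,-4 \right)} \right)} + 401 = \left(6 + 2 \left(6 \left(-4\right) - 2\right)\right) + 401 = \left(6 + 2 \left(-24 - 2\right)\right) + 401 = \left(6 + 2 \left(-26\right)\right) + 401 = \left(6 - 52\right) + 401 = -46 + 401 = 355$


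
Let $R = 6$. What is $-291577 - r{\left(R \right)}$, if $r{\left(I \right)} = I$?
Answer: $-291583$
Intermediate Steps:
$-291577 - r{\left(R \right)} = -291577 - 6 = -291583$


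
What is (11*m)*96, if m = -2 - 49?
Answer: -53856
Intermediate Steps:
m = -51
(11*m)*96 = (11*(-51))*96 = -561*96 = -53856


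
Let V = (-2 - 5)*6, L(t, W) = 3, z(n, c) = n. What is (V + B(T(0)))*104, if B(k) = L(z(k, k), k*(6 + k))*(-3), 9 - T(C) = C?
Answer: -5304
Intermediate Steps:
T(C) = 9 - C
B(k) = -9 (B(k) = 3*(-3) = -9)
V = -42 (V = -7*6 = -42)
(V + B(T(0)))*104 = (-42 - 9)*104 = -51*104 = -5304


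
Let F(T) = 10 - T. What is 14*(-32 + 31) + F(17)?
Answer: -21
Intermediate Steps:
14*(-32 + 31) + F(17) = 14*(-32 + 31) + (10 - 1*17) = 14*(-1) + (10 - 17) = -14 - 7 = -21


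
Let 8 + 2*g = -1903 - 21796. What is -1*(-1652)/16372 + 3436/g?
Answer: -18336105/97032751 ≈ -0.18897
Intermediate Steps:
g = -23707/2 (g = -4 + (-1903 - 21796)/2 = -4 + (½)*(-23699) = -4 - 23699/2 = -23707/2 ≈ -11854.)
-1*(-1652)/16372 + 3436/g = -1*(-1652)/16372 + 3436/(-23707/2) = 1652*(1/16372) + 3436*(-2/23707) = 413/4093 - 6872/23707 = -18336105/97032751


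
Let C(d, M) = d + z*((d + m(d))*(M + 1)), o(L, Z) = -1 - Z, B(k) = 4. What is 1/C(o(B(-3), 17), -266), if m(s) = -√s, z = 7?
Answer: 1854/65312713 - 1855*I*√2/391876278 ≈ 2.8387e-5 - 6.6944e-6*I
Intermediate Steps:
C(d, M) = d + 7*(1 + M)*(d - √d) (C(d, M) = d + 7*((d - √d)*(M + 1)) = d + 7*((d - √d)*(1 + M)) = d + 7*((1 + M)*(d - √d)) = d + 7*(1 + M)*(d - √d))
1/C(o(B(-3), 17), -266) = 1/(-7*√(-1 - 1*17) + 8*(-1 - 1*17) - 7*(-266)*√(-1 - 1*17) + 7*(-266)*(-1 - 1*17)) = 1/(-7*√(-1 - 17) + 8*(-1 - 17) - 7*(-266)*√(-1 - 17) + 7*(-266)*(-1 - 17)) = 1/(-21*I*√2 + 8*(-18) - 7*(-266)*√(-18) + 7*(-266)*(-18)) = 1/(-21*I*√2 - 144 - 7*(-266)*3*I*√2 + 33516) = 1/(-21*I*√2 - 144 + 5586*I*√2 + 33516) = 1/(33372 + 5565*I*√2)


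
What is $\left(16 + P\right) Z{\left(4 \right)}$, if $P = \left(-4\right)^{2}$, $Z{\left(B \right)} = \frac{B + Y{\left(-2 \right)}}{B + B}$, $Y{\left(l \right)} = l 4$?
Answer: $-16$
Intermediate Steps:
$Y{\left(l \right)} = 4 l$
$Z{\left(B \right)} = \frac{-8 + B}{2 B}$ ($Z{\left(B \right)} = \frac{B + 4 \left(-2\right)}{B + B} = \frac{B - 8}{2 B} = \left(-8 + B\right) \frac{1}{2 B} = \frac{-8 + B}{2 B}$)
$P = 16$
$\left(16 + P\right) Z{\left(4 \right)} = \left(16 + 16\right) \frac{-8 + 4}{2 \cdot 4} = 32 \cdot \frac{1}{2} \cdot \frac{1}{4} \left(-4\right) = 32 \left(- \frac{1}{2}\right) = -16$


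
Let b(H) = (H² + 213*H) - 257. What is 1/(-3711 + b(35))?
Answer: 1/4712 ≈ 0.00021222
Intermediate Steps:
b(H) = -257 + H² + 213*H
1/(-3711 + b(35)) = 1/(-3711 + (-257 + 35² + 213*35)) = 1/(-3711 + (-257 + 1225 + 7455)) = 1/(-3711 + 8423) = 1/4712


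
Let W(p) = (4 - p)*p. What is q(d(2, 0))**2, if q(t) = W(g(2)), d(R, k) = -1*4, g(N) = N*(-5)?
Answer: 19600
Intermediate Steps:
g(N) = -5*N
d(R, k) = -4
W(p) = p*(4 - p)
q(t) = -140 (q(t) = (-5*2)*(4 - (-5)*2) = -10*(4 - 1*(-10)) = -10*(4 + 10) = -10*14 = -140)
q(d(2, 0))**2 = (-140)**2 = 19600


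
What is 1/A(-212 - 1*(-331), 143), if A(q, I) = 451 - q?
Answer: 1/332 ≈ 0.0030120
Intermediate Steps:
1/A(-212 - 1*(-331), 143) = 1/(451 - (-212 - 1*(-331))) = 1/(451 - (-212 + 331)) = 1/(451 - 1*119) = 1/(451 - 119) = 1/332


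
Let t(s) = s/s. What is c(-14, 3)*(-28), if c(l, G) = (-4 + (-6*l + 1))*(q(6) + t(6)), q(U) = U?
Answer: -15876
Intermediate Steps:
t(s) = 1
c(l, G) = -21 - 42*l (c(l, G) = (-4 + (-6*l + 1))*(6 + 1) = (-4 + (1 - 6*l))*7 = (-3 - 6*l)*7 = -21 - 42*l)
c(-14, 3)*(-28) = (-21 - 42*(-14))*(-28) = (-21 + 588)*(-28) = 567*(-28) = -15876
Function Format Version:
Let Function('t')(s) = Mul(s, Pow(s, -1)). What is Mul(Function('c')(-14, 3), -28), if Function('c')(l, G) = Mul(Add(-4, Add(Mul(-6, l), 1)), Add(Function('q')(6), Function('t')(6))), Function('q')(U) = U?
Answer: -15876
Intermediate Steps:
Function('t')(s) = 1
Function('c')(l, G) = Add(-21, Mul(-42, l)) (Function('c')(l, G) = Mul(Add(-4, Add(Mul(-6, l), 1)), Add(6, 1)) = Mul(Add(-4, Add(1, Mul(-6, l))), 7) = Mul(Add(-3, Mul(-6, l)), 7) = Add(-21, Mul(-42, l)))
Mul(Function('c')(-14, 3), -28) = Mul(Add(-21, Mul(-42, -14)), -28) = Mul(Add(-21, 588), -28) = Mul(567, -28) = -15876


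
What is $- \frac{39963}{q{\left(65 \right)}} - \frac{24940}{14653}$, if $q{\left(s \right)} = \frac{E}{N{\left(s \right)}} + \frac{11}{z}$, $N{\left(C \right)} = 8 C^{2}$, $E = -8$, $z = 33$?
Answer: $- \frac{7422304406005}{61864966} \approx -1.1998 \cdot 10^{5}$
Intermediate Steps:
$q{\left(s \right)} = \frac{1}{3} - \frac{1}{s^{2}}$ ($q{\left(s \right)} = - \frac{8}{8 s^{2}} + \frac{11}{33} = - 8 \frac{1}{8 s^{2}} + 11 \cdot \frac{1}{33} = - \frac{1}{s^{2}} + \frac{1}{3} = \frac{1}{3} - \frac{1}{s^{2}}$)
$- \frac{39963}{q{\left(65 \right)}} - \frac{24940}{14653} = - \frac{39963}{\frac{1}{3} - \frac{1}{4225}} - \frac{24940}{14653} = - \frac{39963}{\frac{4222}{12675}} - \frac{24940}{14653} = \left(-39963\right) \frac{12675}{4222} - \frac{24940}{14653} = - \frac{506531025}{4222} - \frac{24940}{14653} = - \frac{7422304406005}{61864966}$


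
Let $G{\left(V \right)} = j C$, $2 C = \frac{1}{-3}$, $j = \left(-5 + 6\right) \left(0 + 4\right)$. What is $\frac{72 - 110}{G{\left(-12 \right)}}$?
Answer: $57$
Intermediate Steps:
$j = 4$ ($j = 1 \cdot 4 = 4$)
$C = - \frac{1}{6}$ ($C = \frac{1}{2 \left(-3\right)} = \frac{1}{2} \left(- \frac{1}{3}\right) = - \frac{1}{6} \approx -0.16667$)
$G{\left(V \right)} = - \frac{2}{3}$ ($G{\left(V \right)} = 4 \left(- \frac{1}{6}\right) = - \frac{2}{3}$)
$\frac{72 - 110}{G{\left(-12 \right)}} = \frac{72 - 110}{- \frac{2}{3}} = \left(- \frac{3}{2}\right) \left(-38\right) = 57$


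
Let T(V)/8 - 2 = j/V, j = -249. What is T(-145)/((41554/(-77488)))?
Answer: -5760832/103885 ≈ -55.454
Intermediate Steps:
T(V) = 16 - 1992/V (T(V) = 16 + 8*(-249/V) = 16 - 1992/V)
T(-145)/((41554/(-77488))) = (16 - 1992/(-145))/((41554/(-77488))) = (16 - 1992*(-1/145))/((41554*(-1/77488))) = (16 + 1992/145)/(-20777/38744) = (4312/145)*(-38744/20777) = -5760832/103885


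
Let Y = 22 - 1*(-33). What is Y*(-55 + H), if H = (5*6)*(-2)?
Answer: -6325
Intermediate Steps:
Y = 55 (Y = 22 + 33 = 55)
H = -60 (H = 30*(-2) = -60)
Y*(-55 + H) = 55*(-55 - 60) = 55*(-115) = -6325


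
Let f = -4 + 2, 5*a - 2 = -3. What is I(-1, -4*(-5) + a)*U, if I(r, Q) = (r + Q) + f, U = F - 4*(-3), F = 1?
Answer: 1092/5 ≈ 218.40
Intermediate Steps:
a = -1/5 (a = 2/5 + (1/5)*(-3) = 2/5 - 3/5 = -1/5 ≈ -0.20000)
U = 13 (U = 1 - 4*(-3) = 1 + 12 = 13)
f = -2
I(r, Q) = -2 + Q + r (I(r, Q) = (r + Q) - 2 = (Q + r) - 2 = -2 + Q + r)
I(-1, -4*(-5) + a)*U = (-2 + (-4*(-5) - 1/5) - 1)*13 = (-2 + (20 - 1/5) - 1)*13 = (-2 + 99/5 - 1)*13 = (84/5)*13 = 1092/5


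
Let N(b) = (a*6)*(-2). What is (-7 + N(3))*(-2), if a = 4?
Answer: 110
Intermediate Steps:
N(b) = -48 (N(b) = (4*6)*(-2) = 24*(-2) = -48)
(-7 + N(3))*(-2) = (-7 - 48)*(-2) = -55*(-2) = 110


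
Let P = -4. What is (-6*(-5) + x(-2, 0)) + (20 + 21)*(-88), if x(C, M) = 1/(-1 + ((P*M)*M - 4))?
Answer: -17891/5 ≈ -3578.2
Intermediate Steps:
x(C, M) = 1/(-5 - 4*M²) (x(C, M) = 1/(-1 + ((-4*M)*M - 4)) = 1/(-1 + (-4*M² - 4)) = 1/(-1 + (-4 - 4*M²)) = 1/(-5 - 4*M²))
(-6*(-5) + x(-2, 0)) + (20 + 21)*(-88) = (-6*(-5) - 1/(5 + 4*0²)) + (20 + 21)*(-88) = (30 - 1/(5 + 4*0)) + 41*(-88) = (30 - 1/(5 + 0)) - 3608 = (30 - 1/5) - 3608 = (30 - 1*⅕) - 3608 = (30 - ⅕) - 3608 = 149/5 - 3608 = -17891/5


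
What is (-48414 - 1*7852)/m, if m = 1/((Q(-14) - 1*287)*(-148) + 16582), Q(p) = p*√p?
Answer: -3322957428 - 116583152*I*√14 ≈ -3.323e+9 - 4.3621e+8*I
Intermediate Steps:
Q(p) = p^(3/2)
m = 1/(59058 + 2072*I*√14) (m = 1/(((-14)^(3/2) - 1*287)*(-148) + 16582) = 1/((-14*I*√14 - 287)*(-148) + 16582) = 1/((-287 - 14*I*√14)*(-148) + 16582) = 1/((42476 + 2072*I*√14) + 16582) = 1/(59058 + 2072*I*√14) ≈ 1.6646e-5 - 2.1851e-6*I)
(-48414 - 1*7852)/m = (-48414 - 1*7852)/(29529/1773975970 - 518*I*√14/886987985) = (-48414 - 7852)/(29529/1773975970 - 518*I*√14/886987985) = -56266/(29529/1773975970 - 518*I*√14/886987985)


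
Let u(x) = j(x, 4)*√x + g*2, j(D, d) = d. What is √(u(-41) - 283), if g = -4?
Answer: √(-291 + 4*I*√41) ≈ 0.74999 + 17.075*I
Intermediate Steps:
u(x) = -8 + 4*√x (u(x) = 4*√x - 4*2 = 4*√x - 8 = -8 + 4*√x)
√(u(-41) - 283) = √((-8 + 4*√(-41)) - 283) = √((-8 + 4*(I*√41)) - 283) = √((-8 + 4*I*√41) - 283) = √(-291 + 4*I*√41)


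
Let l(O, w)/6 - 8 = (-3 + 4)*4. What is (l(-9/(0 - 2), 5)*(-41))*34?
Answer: -100368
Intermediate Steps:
l(O, w) = 72 (l(O, w) = 48 + 6*((-3 + 4)*4) = 48 + 6*(1*4) = 48 + 6*4 = 48 + 24 = 72)
(l(-9/(0 - 2), 5)*(-41))*34 = (72*(-41))*34 = -2952*34 = -100368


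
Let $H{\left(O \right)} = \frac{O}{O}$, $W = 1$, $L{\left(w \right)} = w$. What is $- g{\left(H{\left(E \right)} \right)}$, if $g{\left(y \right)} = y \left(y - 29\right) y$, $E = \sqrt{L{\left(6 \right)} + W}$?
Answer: $28$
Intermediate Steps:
$E = \sqrt{7}$ ($E = \sqrt{6 + 1} = \sqrt{7} \approx 2.6458$)
$H{\left(O \right)} = 1$
$g{\left(y \right)} = y^{2} \left(-29 + y\right)$ ($g{\left(y \right)} = y \left(-29 + y\right) y = y^{2} \left(-29 + y\right)$)
$- g{\left(H{\left(E \right)} \right)} = - 1^{2} \left(-29 + 1\right) = - 1 \left(-28\right) = \left(-1\right) \left(-28\right) = 28$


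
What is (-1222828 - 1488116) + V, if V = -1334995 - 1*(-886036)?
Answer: -3159903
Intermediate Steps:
V = -448959 (V = -1334995 + 886036 = -448959)
(-1222828 - 1488116) + V = (-1222828 - 1488116) - 448959 = -2710944 - 448959 = -3159903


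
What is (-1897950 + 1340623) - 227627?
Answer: -784954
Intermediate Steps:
(-1897950 + 1340623) - 227627 = -557327 - 227627 = -784954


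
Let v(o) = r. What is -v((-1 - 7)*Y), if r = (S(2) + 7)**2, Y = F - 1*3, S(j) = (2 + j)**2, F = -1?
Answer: -529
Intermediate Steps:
Y = -4 (Y = -1 - 1*3 = -1 - 3 = -4)
r = 529 (r = ((2 + 2)**2 + 7)**2 = (4**2 + 7)**2 = (16 + 7)**2 = 23**2 = 529)
v(o) = 529
-v((-1 - 7)*Y) = -1*529 = -529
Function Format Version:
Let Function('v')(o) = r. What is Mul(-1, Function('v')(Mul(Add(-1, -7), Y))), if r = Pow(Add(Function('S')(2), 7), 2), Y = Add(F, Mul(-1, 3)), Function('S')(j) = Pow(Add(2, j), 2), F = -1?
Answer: -529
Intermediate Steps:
Y = -4 (Y = Add(-1, Mul(-1, 3)) = Add(-1, -3) = -4)
r = 529 (r = Pow(Add(Pow(Add(2, 2), 2), 7), 2) = Pow(Add(Pow(4, 2), 7), 2) = Pow(Add(16, 7), 2) = Pow(23, 2) = 529)
Function('v')(o) = 529
Mul(-1, Function('v')(Mul(Add(-1, -7), Y))) = Mul(-1, 529) = -529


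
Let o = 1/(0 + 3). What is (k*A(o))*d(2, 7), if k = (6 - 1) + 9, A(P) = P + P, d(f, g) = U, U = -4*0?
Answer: 0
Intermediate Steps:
U = 0
o = ⅓ (o = 1/3 = ⅓ ≈ 0.33333)
d(f, g) = 0
A(P) = 2*P
k = 14 (k = 5 + 9 = 14)
(k*A(o))*d(2, 7) = (14*(2*(⅓)))*0 = (14*(⅔))*0 = (28/3)*0 = 0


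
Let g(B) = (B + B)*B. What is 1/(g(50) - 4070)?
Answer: 1/930 ≈ 0.0010753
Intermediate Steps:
g(B) = 2*B**2 (g(B) = (2*B)*B = 2*B**2)
1/(g(50) - 4070) = 1/(2*50**2 - 4070) = 1/(2*2500 - 4070) = 1/(5000 - 4070) = 1/930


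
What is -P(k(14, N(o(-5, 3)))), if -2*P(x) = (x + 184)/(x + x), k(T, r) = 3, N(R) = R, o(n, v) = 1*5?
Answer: 187/12 ≈ 15.583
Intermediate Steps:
o(n, v) = 5
P(x) = -(184 + x)/(4*x) (P(x) = -(x + 184)/(2*(x + x)) = -(184 + x)/(2*(2*x)) = -(184 + x)*1/(2*x)/2 = -(184 + x)/(4*x))
-P(k(14, N(o(-5, 3)))) = -(-184 - 1*3)/(4*3) = -(-184 - 3)/(4*3) = -(-187)/(4*3) = -1*(-187/12) = 187/12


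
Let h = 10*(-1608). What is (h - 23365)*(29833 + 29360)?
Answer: -2334867885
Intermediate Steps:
h = -16080
(h - 23365)*(29833 + 29360) = (-16080 - 23365)*(29833 + 29360) = -39445*59193 = -2334867885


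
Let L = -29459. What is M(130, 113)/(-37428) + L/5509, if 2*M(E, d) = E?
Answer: -1102949537/206190852 ≈ -5.3492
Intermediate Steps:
M(E, d) = E/2
M(130, 113)/(-37428) + L/5509 = ((1/2)*130)/(-37428) - 29459/5509 = 65*(-1/37428) - 29459*1/5509 = -65/37428 - 29459/5509 = -1102949537/206190852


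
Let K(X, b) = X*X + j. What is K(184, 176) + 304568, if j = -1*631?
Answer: 337793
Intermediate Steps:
j = -631
K(X, b) = -631 + X² (K(X, b) = X*X - 631 = X² - 631 = -631 + X²)
K(184, 176) + 304568 = (-631 + 184²) + 304568 = (-631 + 33856) + 304568 = 33225 + 304568 = 337793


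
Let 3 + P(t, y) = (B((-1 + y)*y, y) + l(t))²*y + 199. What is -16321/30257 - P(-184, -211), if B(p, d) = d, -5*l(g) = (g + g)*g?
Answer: 30190372756674278/756425 ≈ 3.9912e+10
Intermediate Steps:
l(g) = -2*g²/5 (l(g) = -(g + g)*g/5 = -2*g*g/5 = -2*g²/5)
P(t, y) = 196 + y*(y - 2*t²/5)² (P(t, y) = -3 + ((y - 2*t²/5)²*y + 199) = -3 + (y*(y - 2*t²/5)² + 199) = -3 + (199 + y*(y - 2*t²/5)²) = 196 + y*(y - 2*t²/5)²)
-16321/30257 - P(-184, -211) = -16321/30257 - (196 + (1/25)*(-211)*(-5*(-211) + 2*(-184)²)²) = -16321*1/30257 - (196 + (1/25)*(-211)*(1055 + 2*33856)²) = -16321/30257 - (196 + (1/25)*(-211)*(1055 + 67712)²) = -16321/30257 - (196 + (1/25)*(-211)*68767²) = -16321/30257 - (196 + (1/25)*(-211)*4728900289) = -16321/30257 - (196 - 997797960979/25) = -16321/30257 - 1*(-997797956079/25) = -16321/30257 + 997797956079/25 = 30190372756674278/756425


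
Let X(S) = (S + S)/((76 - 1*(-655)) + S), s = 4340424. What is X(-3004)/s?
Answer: 751/1233222969 ≈ 6.0897e-7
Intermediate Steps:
X(S) = 2*S/(731 + S) (X(S) = (2*S)/((76 + 655) + S) = (2*S)/(731 + S) = 2*S/(731 + S))
X(-3004)/s = (2*(-3004)/(731 - 3004))/4340424 = (2*(-3004)/(-2273))*(1/4340424) = (2*(-3004)*(-1/2273))*(1/4340424) = (6008/2273)*(1/4340424) = 751/1233222969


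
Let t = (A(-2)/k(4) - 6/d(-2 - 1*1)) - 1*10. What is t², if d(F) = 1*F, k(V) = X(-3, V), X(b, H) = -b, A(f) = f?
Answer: 676/9 ≈ 75.111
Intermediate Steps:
k(V) = 3 (k(V) = -1*(-3) = 3)
d(F) = F
t = -26/3 (t = (-2/3 - 6/(-2 - 1*1)) - 1*10 = (-2*⅓ - 6/(-2 - 1)) - 10 = (-⅔ - 6/(-3)) - 10 = (-⅔ - 6*(-⅓)) - 10 = (-⅔ + 2) - 10 = 4/3 - 10 = -26/3 ≈ -8.6667)
t² = (-26/3)² = 676/9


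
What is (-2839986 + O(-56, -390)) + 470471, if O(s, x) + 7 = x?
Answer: -2369912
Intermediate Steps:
O(s, x) = -7 + x
(-2839986 + O(-56, -390)) + 470471 = (-2839986 + (-7 - 390)) + 470471 = (-2839986 - 397) + 470471 = -2840383 + 470471 = -2369912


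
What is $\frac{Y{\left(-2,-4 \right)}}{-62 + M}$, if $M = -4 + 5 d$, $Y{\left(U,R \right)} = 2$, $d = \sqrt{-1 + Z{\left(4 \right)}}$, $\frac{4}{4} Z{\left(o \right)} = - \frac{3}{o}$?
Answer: $- \frac{528}{17599} - \frac{20 i \sqrt{7}}{17599} \approx -0.030002 - 0.0030067 i$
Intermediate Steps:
$Z{\left(o \right)} = - \frac{3}{o}$
$d = \frac{i \sqrt{7}}{2}$ ($d = \sqrt{-1 - \frac{3}{4}} = \sqrt{- \frac{7}{4}} = \frac{i \sqrt{7}}{2} \approx 1.3229 i$)
$M = -4 + \frac{5 i \sqrt{7}}{2}$ ($M = -4 + 5 \frac{i \sqrt{7}}{2} = -4 + \frac{5 i \sqrt{7}}{2} \approx -4.0 + 6.6144 i$)
$\frac{Y{\left(-2,-4 \right)}}{-62 + M} = \frac{1}{-62 - \left(4 - \frac{5 i \sqrt{7}}{2}\right)} 2 = \frac{1}{-66 + \frac{5 i \sqrt{7}}{2}} \cdot 2 = \frac{2}{-66 + \frac{5 i \sqrt{7}}{2}}$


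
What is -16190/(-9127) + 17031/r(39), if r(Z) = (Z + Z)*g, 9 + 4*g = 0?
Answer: -101733728/1067859 ≈ -95.269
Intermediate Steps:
g = -9/4 (g = -9/4 + (1/4)*0 = -9/4 + 0 = -9/4 ≈ -2.2500)
r(Z) = -9*Z/2 (r(Z) = (Z + Z)*(-9/4) = (2*Z)*(-9/4) = -9*Z/2)
-16190/(-9127) + 17031/r(39) = -16190/(-9127) + 17031/((-9/2*39)) = -16190*(-1/9127) + 17031/(-351/2) = 16190/9127 + 17031*(-2/351) = 16190/9127 - 11354/117 = -101733728/1067859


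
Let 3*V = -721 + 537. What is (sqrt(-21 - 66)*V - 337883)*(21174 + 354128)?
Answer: -126808165666 - 69055568*I*sqrt(87)/3 ≈ -1.2681e+11 - 2.147e+8*I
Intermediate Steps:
V = -184/3 (V = (-721 + 537)/3 = (1/3)*(-184) = -184/3 ≈ -61.333)
(sqrt(-21 - 66)*V - 337883)*(21174 + 354128) = (sqrt(-21 - 66)*(-184/3) - 337883)*(21174 + 354128) = (sqrt(-87)*(-184/3) - 337883)*375302 = ((I*sqrt(87))*(-184/3) - 337883)*375302 = (-184*I*sqrt(87)/3 - 337883)*375302 = (-337883 - 184*I*sqrt(87)/3)*375302 = -126808165666 - 69055568*I*sqrt(87)/3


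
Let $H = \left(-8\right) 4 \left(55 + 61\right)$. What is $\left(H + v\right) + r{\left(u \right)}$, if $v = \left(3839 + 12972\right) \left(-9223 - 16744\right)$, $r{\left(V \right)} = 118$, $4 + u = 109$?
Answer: $-436534831$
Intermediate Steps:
$u = 105$ ($u = -4 + 109 = 105$)
$v = -436531237$ ($v = 16811 \left(-25967\right) = -436531237$)
$H = -3712$ ($H = \left(-32\right) 116 = -3712$)
$\left(H + v\right) + r{\left(u \right)} = \left(-3712 - 436531237\right) + 118 = -436534949 + 118 = -436534831$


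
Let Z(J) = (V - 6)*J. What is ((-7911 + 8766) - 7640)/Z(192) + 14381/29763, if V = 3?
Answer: 23358379/1904832 ≈ 12.263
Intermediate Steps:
Z(J) = -3*J (Z(J) = (3 - 6)*J = -3*J)
((-7911 + 8766) - 7640)/Z(192) + 14381/29763 = ((-7911 + 8766) - 7640)/((-3*192)) + 14381/29763 = (855 - 7640)/(-576) + 14381*(1/29763) = -6785*(-1/576) + 14381/29763 = 6785/576 + 14381/29763 = 23358379/1904832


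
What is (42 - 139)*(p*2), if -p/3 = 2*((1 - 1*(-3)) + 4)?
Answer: 9312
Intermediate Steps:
p = -48 (p = -6*((1 - 1*(-3)) + 4) = -6*((1 + 3) + 4) = -6*(4 + 4) = -6*8 = -3*16 = -48)
(42 - 139)*(p*2) = (42 - 139)*(-48*2) = -97*(-96) = 9312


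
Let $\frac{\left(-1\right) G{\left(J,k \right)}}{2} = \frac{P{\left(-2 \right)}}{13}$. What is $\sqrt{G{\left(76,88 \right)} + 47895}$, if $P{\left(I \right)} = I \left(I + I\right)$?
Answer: $\frac{\sqrt{8094047}}{13} \approx 218.85$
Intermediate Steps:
$P{\left(I \right)} = 2 I^{2}$ ($P{\left(I \right)} = I 2 I = 2 I^{2}$)
$G{\left(J,k \right)} = - \frac{16}{13}$ ($G{\left(J,k \right)} = - 2 \frac{2 \left(-2\right)^{2}}{13} = - 2 \cdot 2 \cdot 4 \cdot \frac{1}{13} = - 2 \cdot 8 \cdot \frac{1}{13} = \left(-2\right) \frac{8}{13} = - \frac{16}{13}$)
$\sqrt{G{\left(76,88 \right)} + 47895} = \sqrt{- \frac{16}{13} + 47895} = \sqrt{\frac{622619}{13}} = \frac{\sqrt{8094047}}{13}$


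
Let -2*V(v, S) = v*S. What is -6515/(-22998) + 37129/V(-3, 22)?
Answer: 284702579/252978 ≈ 1125.4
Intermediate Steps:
V(v, S) = -S*v/2 (V(v, S) = -v*S/2 = -S*v/2)
-6515/(-22998) + 37129/V(-3, 22) = -6515/(-22998) + 37129/((-½*22*(-3))) = -6515*(-1/22998) + 37129/33 = 6515/22998 + 37129*(1/33) = 6515/22998 + 37129/33 = 284702579/252978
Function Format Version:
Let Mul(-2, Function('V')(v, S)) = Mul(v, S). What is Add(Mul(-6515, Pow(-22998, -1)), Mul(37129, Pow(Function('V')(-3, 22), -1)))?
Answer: Rational(284702579, 252978) ≈ 1125.4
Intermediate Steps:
Function('V')(v, S) = Mul(Rational(-1, 2), S, v) (Function('V')(v, S) = Mul(Rational(-1, 2), Mul(v, S)) = Mul(Rational(-1, 2), Mul(S, v)) = Mul(Rational(-1, 2), S, v))
Add(Mul(-6515, Pow(-22998, -1)), Mul(37129, Pow(Function('V')(-3, 22), -1))) = Add(Mul(-6515, Pow(-22998, -1)), Mul(37129, Pow(Mul(Rational(-1, 2), 22, -3), -1))) = Add(Mul(-6515, Rational(-1, 22998)), Mul(37129, Pow(33, -1))) = Add(Rational(6515, 22998), Mul(37129, Rational(1, 33))) = Add(Rational(6515, 22998), Rational(37129, 33)) = Rational(284702579, 252978)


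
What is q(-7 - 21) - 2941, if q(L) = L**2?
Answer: -2157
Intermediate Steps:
q(-7 - 21) - 2941 = (-7 - 21)**2 - 2941 = (-28)**2 - 2941 = 784 - 2941 = -2157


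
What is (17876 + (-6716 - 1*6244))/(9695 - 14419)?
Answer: -1229/1181 ≈ -1.0406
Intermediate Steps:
(17876 + (-6716 - 1*6244))/(9695 - 14419) = (17876 + (-6716 - 6244))/(-4724) = (17876 - 12960)*(-1/4724) = 4916*(-1/4724) = -1229/1181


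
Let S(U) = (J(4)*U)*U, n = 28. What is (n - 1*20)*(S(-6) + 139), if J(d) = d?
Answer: 2264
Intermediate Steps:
S(U) = 4*U² (S(U) = (4*U)*U = 4*U²)
(n - 1*20)*(S(-6) + 139) = (28 - 1*20)*(4*(-6)² + 139) = (28 - 20)*(4*36 + 139) = 8*(144 + 139) = 8*283 = 2264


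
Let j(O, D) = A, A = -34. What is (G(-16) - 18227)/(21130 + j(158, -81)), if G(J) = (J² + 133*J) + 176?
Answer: -6641/7032 ≈ -0.94440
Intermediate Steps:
G(J) = 176 + J² + 133*J
j(O, D) = -34
(G(-16) - 18227)/(21130 + j(158, -81)) = ((176 + (-16)² + 133*(-16)) - 18227)/(21130 - 34) = ((176 + 256 - 2128) - 18227)/21096 = (-1696 - 18227)*(1/21096) = -19923*1/21096 = -6641/7032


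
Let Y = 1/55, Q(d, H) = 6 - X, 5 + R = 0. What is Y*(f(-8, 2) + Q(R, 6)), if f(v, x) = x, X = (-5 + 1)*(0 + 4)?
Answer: 24/55 ≈ 0.43636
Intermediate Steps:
R = -5 (R = -5 + 0 = -5)
X = -16 (X = -4*4 = -16)
Q(d, H) = 22 (Q(d, H) = 6 - 1*(-16) = 6 + 16 = 22)
Y = 1/55 ≈ 0.018182
Y*(f(-8, 2) + Q(R, 6)) = (2 + 22)/55 = (1/55)*24 = 24/55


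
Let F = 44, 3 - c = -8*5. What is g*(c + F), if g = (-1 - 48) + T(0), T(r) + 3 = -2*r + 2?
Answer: -4350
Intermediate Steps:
T(r) = -1 - 2*r (T(r) = -3 + (-2*r + 2) = -3 + (2 - 2*r) = -1 - 2*r)
c = 43 (c = 3 - (-8)*5 = 3 - 1*(-40) = 3 + 40 = 43)
g = -50 (g = (-1 - 48) + (-1 - 2*0) = -49 + (-1 + 0) = -49 - 1 = -50)
g*(c + F) = -50*(43 + 44) = -50*87 = -4350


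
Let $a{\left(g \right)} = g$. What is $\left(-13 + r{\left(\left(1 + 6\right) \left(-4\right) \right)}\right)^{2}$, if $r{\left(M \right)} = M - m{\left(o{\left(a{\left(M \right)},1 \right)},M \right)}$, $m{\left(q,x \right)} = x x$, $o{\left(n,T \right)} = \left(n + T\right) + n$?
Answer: $680625$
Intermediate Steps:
$o{\left(n,T \right)} = T + 2 n$ ($o{\left(n,T \right)} = \left(T + n\right) + n = T + 2 n$)
$m{\left(q,x \right)} = x^{2}$
$r{\left(M \right)} = M - M^{2}$
$\left(-13 + r{\left(\left(1 + 6\right) \left(-4\right) \right)}\right)^{2} = \left(-13 + \left(1 + 6\right) \left(-4\right) \left(1 - \left(1 + 6\right) \left(-4\right)\right)\right)^{2} = \left(-13 + 7 \left(-4\right) \left(1 - 7 \left(-4\right)\right)\right)^{2} = \left(-13 - 28 \left(1 - -28\right)\right)^{2} = \left(-13 - 28 \left(1 + 28\right)\right)^{2} = \left(-13 - 812\right)^{2} = \left(-825\right)^{2} = 680625$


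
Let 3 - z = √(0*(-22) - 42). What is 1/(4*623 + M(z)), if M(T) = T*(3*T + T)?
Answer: I/(8*(3*√42 + 295*I)) ≈ 0.0004219 + 2.7805e-5*I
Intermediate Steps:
z = 3 - I*√42 (z = 3 - √(0*(-22) - 42) = 3 - √(0 - 42) = 3 - √(-42) = 3 - I*√42 ≈ 3.0 - 6.4807*I)
M(T) = 4*T² (M(T) = T*(4*T) = 4*T²)
1/(4*623 + M(z)) = 1/(4*623 + 4*(3 - I*√42)²) = 1/(2492 + 4*(3 - I*√42)²)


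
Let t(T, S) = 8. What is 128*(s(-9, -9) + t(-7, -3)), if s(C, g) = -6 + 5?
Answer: 896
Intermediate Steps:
s(C, g) = -1
128*(s(-9, -9) + t(-7, -3)) = 128*(-1 + 8) = 128*7 = 896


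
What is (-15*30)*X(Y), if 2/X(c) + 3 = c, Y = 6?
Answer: -300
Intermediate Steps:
X(c) = 2/(-3 + c)
(-15*30)*X(Y) = (-15*30)*(2/(-3 + 6)) = -900/3 = -450*2/3 = -300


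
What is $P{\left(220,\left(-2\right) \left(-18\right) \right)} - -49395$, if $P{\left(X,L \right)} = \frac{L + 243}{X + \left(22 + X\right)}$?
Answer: $\frac{7606923}{154} \approx 49396.0$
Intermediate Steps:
$P{\left(X,L \right)} = \frac{243 + L}{22 + 2 X}$
$P{\left(220,\left(-2\right) \left(-18\right) \right)} - -49395 = \frac{243 - -36}{2 \left(11 + 220\right)} - -49395 = \frac{243 + 36}{2 \cdot 231} + 49395 = \frac{1}{2} \cdot \frac{1}{231} \cdot 279 + 49395 = \frac{93}{154} + 49395 = \frac{7606923}{154}$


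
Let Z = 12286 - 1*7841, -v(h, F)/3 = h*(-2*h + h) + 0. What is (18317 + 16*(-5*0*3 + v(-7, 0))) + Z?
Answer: 25114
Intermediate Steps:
v(h, F) = 3*h² (v(h, F) = -3*(h*(-2*h + h) + 0) = -3*(h*(-h) + 0) = -3*(-h² + 0) = -(-3)*h² = 3*h²)
Z = 4445 (Z = 12286 - 7841 = 4445)
(18317 + 16*(-5*0*3 + v(-7, 0))) + Z = (18317 + 16*(-5*0*3 + 3*(-7)²)) + 4445 = (18317 + 16*(0*3 + 3*49)) + 4445 = (18317 + 16*(0 + 147)) + 4445 = (18317 + 16*147) + 4445 = (18317 + 2352) + 4445 = 20669 + 4445 = 25114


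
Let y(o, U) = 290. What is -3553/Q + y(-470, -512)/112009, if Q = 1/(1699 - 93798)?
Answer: 36652452714013/112009 ≈ 3.2723e+8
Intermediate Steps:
Q = -1/92099 (Q = 1/(-92099) = -1/92099 ≈ -1.0858e-5)
-3553/Q + y(-470, -512)/112009 = -3553/(-1/92099) + 290/112009 = -3553*(-92099) + 290*(1/112009) = 327227747 + 290/112009 = 36652452714013/112009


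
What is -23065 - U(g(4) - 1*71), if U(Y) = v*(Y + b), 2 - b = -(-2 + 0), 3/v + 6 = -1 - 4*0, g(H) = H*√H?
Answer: -23092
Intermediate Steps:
g(H) = H^(3/2)
v = -3/7 (v = 3/(-6 + (-1 - 4*0)) = 3/(-6 + (-1 + 0)) = 3/(-6 - 1) = 3/(-7) = 3*(-⅐) = -3/7 ≈ -0.42857)
b = 0 (b = 2 - (-1)*(-2 + 0) = 2 - (-1)*(-2) = 2 - 1*2 = 2 - 2 = 0)
U(Y) = -3*Y/7 (U(Y) = -3*(Y + 0)/7 = -3*Y/7)
-23065 - U(g(4) - 1*71) = -23065 - (-3)*(4^(3/2) - 1*71)/7 = -23065 - (-3)*(8 - 71)/7 = -23065 - (-3)*(-63)/7 = -23065 - 1*27 = -23065 - 27 = -23092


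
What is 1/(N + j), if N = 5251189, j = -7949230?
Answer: -1/2698041 ≈ -3.7064e-7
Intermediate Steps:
1/(N + j) = 1/(5251189 - 7949230) = 1/(-2698041) = -1/2698041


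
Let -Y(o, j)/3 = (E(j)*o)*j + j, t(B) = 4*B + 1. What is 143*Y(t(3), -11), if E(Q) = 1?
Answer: 66066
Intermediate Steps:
t(B) = 1 + 4*B
Y(o, j) = -3*j - 3*j*o (Y(o, j) = -3*((1*o)*j + j) = -3*(o*j + j) = -3*(j*o + j) = -3*(j + j*o) = -3*j - 3*j*o)
143*Y(t(3), -11) = 143*(-3*(-11)*(1 + (1 + 4*3))) = 143*(-3*(-11)*(1 + (1 + 12))) = 143*(-3*(-11)*(1 + 13)) = 143*(-3*(-11)*14) = 143*462 = 66066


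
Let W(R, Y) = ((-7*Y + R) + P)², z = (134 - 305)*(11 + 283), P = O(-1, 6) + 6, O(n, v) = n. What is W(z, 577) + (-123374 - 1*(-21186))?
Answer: 2949256676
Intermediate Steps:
P = 5 (P = -1 + 6 = 5)
z = -50274 (z = -171*294 = -50274)
W(R, Y) = (5 + R - 7*Y)² (W(R, Y) = ((-7*Y + R) + 5)² = ((R - 7*Y) + 5)² = (5 + R - 7*Y)²)
W(z, 577) + (-123374 - 1*(-21186)) = (5 - 50274 - 7*577)² + (-123374 - 1*(-21186)) = (5 - 50274 - 4039)² + (-123374 + 21186) = (-54308)² - 102188 = 2949358864 - 102188 = 2949256676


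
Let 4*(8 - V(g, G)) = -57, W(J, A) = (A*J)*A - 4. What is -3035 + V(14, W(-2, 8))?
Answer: -12051/4 ≈ -3012.8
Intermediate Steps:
W(J, A) = -4 + J*A² (W(J, A) = J*A² - 4 = -4 + J*A²)
V(g, G) = 89/4 (V(g, G) = 8 - ¼*(-57) = 8 + 57/4 = 89/4)
-3035 + V(14, W(-2, 8)) = -3035 + 89/4 = -12051/4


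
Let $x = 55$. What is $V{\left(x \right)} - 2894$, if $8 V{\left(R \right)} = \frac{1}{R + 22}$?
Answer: $- \frac{1782703}{616} \approx -2894.0$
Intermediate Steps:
$V{\left(R \right)} = \frac{1}{8 \left(22 + R\right)}$ ($V{\left(R \right)} = \frac{1}{8 \left(R + 22\right)} = \frac{1}{8 \left(22 + R\right)}$)
$V{\left(x \right)} - 2894 = \frac{1}{8 \left(22 + 55\right)} - 2894 = \frac{1}{8 \cdot 77} - 2894 = \frac{1}{8} \cdot \frac{1}{77} - 2894 = \frac{1}{616} - 2894 = - \frac{1782703}{616}$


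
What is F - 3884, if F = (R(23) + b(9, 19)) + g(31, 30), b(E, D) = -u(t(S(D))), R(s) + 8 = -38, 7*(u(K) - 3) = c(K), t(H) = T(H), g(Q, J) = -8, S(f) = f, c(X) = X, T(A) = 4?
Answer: -27591/7 ≈ -3941.6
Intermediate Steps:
t(H) = 4
u(K) = 3 + K/7
R(s) = -46 (R(s) = -8 - 38 = -46)
b(E, D) = -25/7 (b(E, D) = -(3 + (⅐)*4) = -(3 + 4/7) = -1*25/7 = -25/7)
F = -403/7 (F = (-46 - 25/7) - 8 = -347/7 - 8 = -403/7 ≈ -57.571)
F - 3884 = -403/7 - 3884 = -27591/7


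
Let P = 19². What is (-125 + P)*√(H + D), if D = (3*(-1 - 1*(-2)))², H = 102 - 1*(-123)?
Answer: 708*√26 ≈ 3610.1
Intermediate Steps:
P = 361
H = 225 (H = 102 + 123 = 225)
D = 9 (D = (3*(-1 + 2))² = (3*1)² = 3² = 9)
(-125 + P)*√(H + D) = (-125 + 361)*√(225 + 9) = 236*√234 = 236*(3*√26) = 708*√26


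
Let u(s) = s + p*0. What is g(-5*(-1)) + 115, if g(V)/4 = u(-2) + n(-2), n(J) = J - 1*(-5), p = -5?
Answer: 119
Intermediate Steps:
n(J) = 5 + J (n(J) = J + 5 = 5 + J)
u(s) = s (u(s) = s - 5*0 = s + 0 = s)
g(V) = 4 (g(V) = 4*(-2 + (5 - 2)) = 4*(-2 + 3) = 4*1 = 4)
g(-5*(-1)) + 115 = 4 + 115 = 119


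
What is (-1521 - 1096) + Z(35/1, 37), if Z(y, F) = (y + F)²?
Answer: 2567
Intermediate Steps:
Z(y, F) = (F + y)²
(-1521 - 1096) + Z(35/1, 37) = (-1521 - 1096) + (37 + 35/1)² = -2617 + (37 + 35*1)² = -2617 + (37 + 35)² = -2617 + 72² = -2617 + 5184 = 2567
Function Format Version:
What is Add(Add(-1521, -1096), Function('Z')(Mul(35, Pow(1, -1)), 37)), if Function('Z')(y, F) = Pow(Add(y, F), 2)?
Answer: 2567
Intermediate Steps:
Function('Z')(y, F) = Pow(Add(F, y), 2)
Add(Add(-1521, -1096), Function('Z')(Mul(35, Pow(1, -1)), 37)) = Add(Add(-1521, -1096), Pow(Add(37, Mul(35, Pow(1, -1))), 2)) = Add(-2617, Pow(Add(37, Mul(35, 1)), 2)) = Add(-2617, Pow(Add(37, 35), 2)) = Add(-2617, Pow(72, 2)) = Add(-2617, 5184) = 2567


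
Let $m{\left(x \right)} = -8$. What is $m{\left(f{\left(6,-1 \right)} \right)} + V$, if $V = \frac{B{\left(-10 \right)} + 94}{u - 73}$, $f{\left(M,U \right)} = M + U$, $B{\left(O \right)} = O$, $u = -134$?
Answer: $- \frac{580}{69} \approx -8.4058$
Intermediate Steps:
$V = - \frac{28}{69}$ ($V = \frac{-10 + 94}{-134 - 73} = \frac{84}{-207} = 84 \left(- \frac{1}{207}\right) = - \frac{28}{69} \approx -0.4058$)
$m{\left(f{\left(6,-1 \right)} \right)} + V = -8 - \frac{28}{69} = - \frac{580}{69}$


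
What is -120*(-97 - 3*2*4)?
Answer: 14520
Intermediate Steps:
-120*(-97 - 3*2*4) = -120*(-97 - 6*4) = -120*(-97 - 24) = -120*(-121) = 14520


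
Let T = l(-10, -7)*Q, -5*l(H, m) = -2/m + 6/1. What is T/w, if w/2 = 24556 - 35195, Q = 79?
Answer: 1738/372365 ≈ 0.0046675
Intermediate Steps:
l(H, m) = -6/5 + 2/(5*m) (l(H, m) = -(-2/m + 6/1)/5 = -(-2/m + 6*1)/5 = -(-2/m + 6)/5 = -(6 - 2/m)/5 = -6/5 + 2/(5*m))
w = -21278 (w = 2*(24556 - 35195) = 2*(-10639) = -21278)
T = -3476/35 (T = ((2/5)*(1 - 3*(-7))/(-7))*79 = ((2/5)*(-1/7)*(1 + 21))*79 = ((2/5)*(-1/7)*22)*79 = -44/35*79 = -3476/35 ≈ -99.314)
T/w = -3476/35/(-21278) = -3476/35*(-1/21278) = 1738/372365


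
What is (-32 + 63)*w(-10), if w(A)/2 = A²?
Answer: 6200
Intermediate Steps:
w(A) = 2*A²
(-32 + 63)*w(-10) = (-32 + 63)*(2*(-10)²) = 31*(2*100) = 31*200 = 6200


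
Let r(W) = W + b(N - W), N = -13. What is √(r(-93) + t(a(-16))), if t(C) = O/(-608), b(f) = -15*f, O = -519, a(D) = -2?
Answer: 25*I*√47766/152 ≈ 35.946*I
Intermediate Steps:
t(C) = 519/608 (t(C) = -519/(-608) = -519*(-1/608) = 519/608)
r(W) = 195 + 16*W (r(W) = W - 15*(-13 - W) = W + (195 + 15*W) = 195 + 16*W)
√(r(-93) + t(a(-16))) = √((195 + 16*(-93)) + 519/608) = √((195 - 1488) + 519/608) = √(-1293 + 519/608) = √(-785625/608) = 25*I*√47766/152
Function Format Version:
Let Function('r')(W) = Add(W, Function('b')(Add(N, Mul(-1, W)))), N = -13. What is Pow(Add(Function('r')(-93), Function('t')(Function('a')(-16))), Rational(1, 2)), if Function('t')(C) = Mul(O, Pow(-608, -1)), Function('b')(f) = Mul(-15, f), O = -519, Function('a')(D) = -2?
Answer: Mul(Rational(25, 152), I, Pow(47766, Rational(1, 2))) ≈ Mul(35.946, I)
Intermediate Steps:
Function('t')(C) = Rational(519, 608) (Function('t')(C) = Mul(-519, Pow(-608, -1)) = Mul(-519, Rational(-1, 608)) = Rational(519, 608))
Function('r')(W) = Add(195, Mul(16, W)) (Function('r')(W) = Add(W, Mul(-15, Add(-13, Mul(-1, W)))) = Add(W, Add(195, Mul(15, W))) = Add(195, Mul(16, W)))
Pow(Add(Function('r')(-93), Function('t')(Function('a')(-16))), Rational(1, 2)) = Pow(Add(Add(195, Mul(16, -93)), Rational(519, 608)), Rational(1, 2)) = Pow(Add(Add(195, -1488), Rational(519, 608)), Rational(1, 2)) = Pow(Add(-1293, Rational(519, 608)), Rational(1, 2)) = Pow(Rational(-785625, 608), Rational(1, 2)) = Mul(Rational(25, 152), I, Pow(47766, Rational(1, 2)))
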